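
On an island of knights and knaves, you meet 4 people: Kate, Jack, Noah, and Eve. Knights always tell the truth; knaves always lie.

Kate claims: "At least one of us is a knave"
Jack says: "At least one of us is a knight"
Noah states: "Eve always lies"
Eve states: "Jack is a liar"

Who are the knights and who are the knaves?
Kate is a knight.
Jack is a knight.
Noah is a knight.
Eve is a knave.

Verification:
- Kate (knight) says "At least one of us is a knave" - this is TRUE because Eve is a knave.
- Jack (knight) says "At least one of us is a knight" - this is TRUE because Kate, Jack, and Noah are knights.
- Noah (knight) says "Eve always lies" - this is TRUE because Eve is a knave.
- Eve (knave) says "Jack is a liar" - this is FALSE (a lie) because Jack is a knight.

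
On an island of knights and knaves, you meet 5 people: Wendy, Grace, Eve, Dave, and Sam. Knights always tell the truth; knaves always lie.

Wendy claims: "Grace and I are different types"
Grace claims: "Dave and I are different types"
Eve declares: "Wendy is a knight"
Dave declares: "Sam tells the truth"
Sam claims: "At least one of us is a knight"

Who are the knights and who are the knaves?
Wendy is a knave.
Grace is a knave.
Eve is a knave.
Dave is a knave.
Sam is a knave.

Verification:
- Wendy (knave) says "Grace and I are different types" - this is FALSE (a lie) because Wendy is a knave and Grace is a knave.
- Grace (knave) says "Dave and I are different types" - this is FALSE (a lie) because Grace is a knave and Dave is a knave.
- Eve (knave) says "Wendy is a knight" - this is FALSE (a lie) because Wendy is a knave.
- Dave (knave) says "Sam tells the truth" - this is FALSE (a lie) because Sam is a knave.
- Sam (knave) says "At least one of us is a knight" - this is FALSE (a lie) because no one is a knight.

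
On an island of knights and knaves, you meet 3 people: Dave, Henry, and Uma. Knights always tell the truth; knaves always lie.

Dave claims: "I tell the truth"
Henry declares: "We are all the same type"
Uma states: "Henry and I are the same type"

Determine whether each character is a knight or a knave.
Dave is a knight.
Henry is a knight.
Uma is a knight.

Verification:
- Dave (knight) says "I tell the truth" - this is TRUE because Dave is a knight.
- Henry (knight) says "We are all the same type" - this is TRUE because Dave, Henry, and Uma are knights.
- Uma (knight) says "Henry and I are the same type" - this is TRUE because Uma is a knight and Henry is a knight.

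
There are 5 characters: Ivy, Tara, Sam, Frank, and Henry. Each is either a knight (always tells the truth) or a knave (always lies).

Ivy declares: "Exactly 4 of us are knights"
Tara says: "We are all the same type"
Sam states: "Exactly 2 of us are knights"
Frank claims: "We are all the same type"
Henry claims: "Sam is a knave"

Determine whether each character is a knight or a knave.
Ivy is a knave.
Tara is a knave.
Sam is a knave.
Frank is a knave.
Henry is a knight.

Verification:
- Ivy (knave) says "Exactly 4 of us are knights" - this is FALSE (a lie) because there are 1 knights.
- Tara (knave) says "We are all the same type" - this is FALSE (a lie) because Henry is a knight and Ivy, Tara, Sam, and Frank are knaves.
- Sam (knave) says "Exactly 2 of us are knights" - this is FALSE (a lie) because there are 1 knights.
- Frank (knave) says "We are all the same type" - this is FALSE (a lie) because Henry is a knight and Ivy, Tara, Sam, and Frank are knaves.
- Henry (knight) says "Sam is a knave" - this is TRUE because Sam is a knave.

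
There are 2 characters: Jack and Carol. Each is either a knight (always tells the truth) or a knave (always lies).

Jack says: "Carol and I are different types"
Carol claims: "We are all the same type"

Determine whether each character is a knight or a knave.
Jack is a knight.
Carol is a knave.

Verification:
- Jack (knight) says "Carol and I are different types" - this is TRUE because Jack is a knight and Carol is a knave.
- Carol (knave) says "We are all the same type" - this is FALSE (a lie) because Jack is a knight and Carol is a knave.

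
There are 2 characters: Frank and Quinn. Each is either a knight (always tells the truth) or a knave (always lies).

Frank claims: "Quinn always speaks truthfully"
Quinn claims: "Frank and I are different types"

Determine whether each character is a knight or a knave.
Frank is a knave.
Quinn is a knave.

Verification:
- Frank (knave) says "Quinn always speaks truthfully" - this is FALSE (a lie) because Quinn is a knave.
- Quinn (knave) says "Frank and I are different types" - this is FALSE (a lie) because Quinn is a knave and Frank is a knave.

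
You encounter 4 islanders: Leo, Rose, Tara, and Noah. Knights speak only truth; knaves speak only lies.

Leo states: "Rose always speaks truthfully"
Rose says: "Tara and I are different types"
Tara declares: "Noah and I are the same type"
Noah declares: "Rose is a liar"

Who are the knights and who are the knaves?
Leo is a knave.
Rose is a knave.
Tara is a knave.
Noah is a knight.

Verification:
- Leo (knave) says "Rose always speaks truthfully" - this is FALSE (a lie) because Rose is a knave.
- Rose (knave) says "Tara and I are different types" - this is FALSE (a lie) because Rose is a knave and Tara is a knave.
- Tara (knave) says "Noah and I are the same type" - this is FALSE (a lie) because Tara is a knave and Noah is a knight.
- Noah (knight) says "Rose is a liar" - this is TRUE because Rose is a knave.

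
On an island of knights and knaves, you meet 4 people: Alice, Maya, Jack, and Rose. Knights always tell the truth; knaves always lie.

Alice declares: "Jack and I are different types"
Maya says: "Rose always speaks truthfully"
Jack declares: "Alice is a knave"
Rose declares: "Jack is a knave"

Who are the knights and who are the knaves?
Alice is a knight.
Maya is a knight.
Jack is a knave.
Rose is a knight.

Verification:
- Alice (knight) says "Jack and I are different types" - this is TRUE because Alice is a knight and Jack is a knave.
- Maya (knight) says "Rose always speaks truthfully" - this is TRUE because Rose is a knight.
- Jack (knave) says "Alice is a knave" - this is FALSE (a lie) because Alice is a knight.
- Rose (knight) says "Jack is a knave" - this is TRUE because Jack is a knave.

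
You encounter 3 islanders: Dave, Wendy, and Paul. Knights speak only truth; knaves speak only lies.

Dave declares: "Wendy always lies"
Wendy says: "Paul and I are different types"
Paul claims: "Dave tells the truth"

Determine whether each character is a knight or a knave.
Dave is a knave.
Wendy is a knight.
Paul is a knave.

Verification:
- Dave (knave) says "Wendy always lies" - this is FALSE (a lie) because Wendy is a knight.
- Wendy (knight) says "Paul and I are different types" - this is TRUE because Wendy is a knight and Paul is a knave.
- Paul (knave) says "Dave tells the truth" - this is FALSE (a lie) because Dave is a knave.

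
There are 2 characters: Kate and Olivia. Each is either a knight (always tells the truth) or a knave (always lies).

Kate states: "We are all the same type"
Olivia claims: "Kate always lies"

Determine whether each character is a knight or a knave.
Kate is a knave.
Olivia is a knight.

Verification:
- Kate (knave) says "We are all the same type" - this is FALSE (a lie) because Olivia is a knight and Kate is a knave.
- Olivia (knight) says "Kate always lies" - this is TRUE because Kate is a knave.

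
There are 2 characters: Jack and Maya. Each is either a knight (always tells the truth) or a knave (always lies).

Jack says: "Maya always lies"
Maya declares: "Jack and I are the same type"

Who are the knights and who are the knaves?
Jack is a knight.
Maya is a knave.

Verification:
- Jack (knight) says "Maya always lies" - this is TRUE because Maya is a knave.
- Maya (knave) says "Jack and I are the same type" - this is FALSE (a lie) because Maya is a knave and Jack is a knight.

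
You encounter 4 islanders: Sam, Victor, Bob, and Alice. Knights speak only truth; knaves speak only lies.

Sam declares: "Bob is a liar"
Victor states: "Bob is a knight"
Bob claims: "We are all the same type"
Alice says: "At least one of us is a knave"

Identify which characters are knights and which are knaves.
Sam is a knight.
Victor is a knave.
Bob is a knave.
Alice is a knight.

Verification:
- Sam (knight) says "Bob is a liar" - this is TRUE because Bob is a knave.
- Victor (knave) says "Bob is a knight" - this is FALSE (a lie) because Bob is a knave.
- Bob (knave) says "We are all the same type" - this is FALSE (a lie) because Sam and Alice are knights and Victor and Bob are knaves.
- Alice (knight) says "At least one of us is a knave" - this is TRUE because Victor and Bob are knaves.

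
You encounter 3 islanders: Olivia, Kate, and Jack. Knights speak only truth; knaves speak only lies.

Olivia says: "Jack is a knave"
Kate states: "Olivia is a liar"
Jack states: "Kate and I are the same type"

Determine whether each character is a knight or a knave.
Olivia is a knave.
Kate is a knight.
Jack is a knight.

Verification:
- Olivia (knave) says "Jack is a knave" - this is FALSE (a lie) because Jack is a knight.
- Kate (knight) says "Olivia is a liar" - this is TRUE because Olivia is a knave.
- Jack (knight) says "Kate and I are the same type" - this is TRUE because Jack is a knight and Kate is a knight.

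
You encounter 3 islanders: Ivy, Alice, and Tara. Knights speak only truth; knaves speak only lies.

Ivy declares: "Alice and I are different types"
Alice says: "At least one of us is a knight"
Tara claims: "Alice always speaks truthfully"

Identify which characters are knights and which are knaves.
Ivy is a knave.
Alice is a knave.
Tara is a knave.

Verification:
- Ivy (knave) says "Alice and I are different types" - this is FALSE (a lie) because Ivy is a knave and Alice is a knave.
- Alice (knave) says "At least one of us is a knight" - this is FALSE (a lie) because no one is a knight.
- Tara (knave) says "Alice always speaks truthfully" - this is FALSE (a lie) because Alice is a knave.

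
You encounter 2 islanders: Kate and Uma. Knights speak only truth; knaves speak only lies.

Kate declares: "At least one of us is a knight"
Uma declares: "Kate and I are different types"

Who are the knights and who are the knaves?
Kate is a knave.
Uma is a knave.

Verification:
- Kate (knave) says "At least one of us is a knight" - this is FALSE (a lie) because no one is a knight.
- Uma (knave) says "Kate and I are different types" - this is FALSE (a lie) because Uma is a knave and Kate is a knave.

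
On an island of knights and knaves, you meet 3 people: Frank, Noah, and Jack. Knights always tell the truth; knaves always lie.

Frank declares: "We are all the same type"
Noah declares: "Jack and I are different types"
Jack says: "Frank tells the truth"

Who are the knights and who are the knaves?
Frank is a knave.
Noah is a knight.
Jack is a knave.

Verification:
- Frank (knave) says "We are all the same type" - this is FALSE (a lie) because Noah is a knight and Frank and Jack are knaves.
- Noah (knight) says "Jack and I are different types" - this is TRUE because Noah is a knight and Jack is a knave.
- Jack (knave) says "Frank tells the truth" - this is FALSE (a lie) because Frank is a knave.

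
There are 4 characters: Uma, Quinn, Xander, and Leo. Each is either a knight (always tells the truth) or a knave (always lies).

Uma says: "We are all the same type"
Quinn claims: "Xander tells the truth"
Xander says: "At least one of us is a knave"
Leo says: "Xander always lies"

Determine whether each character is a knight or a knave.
Uma is a knave.
Quinn is a knight.
Xander is a knight.
Leo is a knave.

Verification:
- Uma (knave) says "We are all the same type" - this is FALSE (a lie) because Quinn and Xander are knights and Uma and Leo are knaves.
- Quinn (knight) says "Xander tells the truth" - this is TRUE because Xander is a knight.
- Xander (knight) says "At least one of us is a knave" - this is TRUE because Uma and Leo are knaves.
- Leo (knave) says "Xander always lies" - this is FALSE (a lie) because Xander is a knight.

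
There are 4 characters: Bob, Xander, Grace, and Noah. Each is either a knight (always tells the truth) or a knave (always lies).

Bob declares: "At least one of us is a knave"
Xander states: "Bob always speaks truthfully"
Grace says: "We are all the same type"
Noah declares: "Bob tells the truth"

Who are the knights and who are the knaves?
Bob is a knight.
Xander is a knight.
Grace is a knave.
Noah is a knight.

Verification:
- Bob (knight) says "At least one of us is a knave" - this is TRUE because Grace is a knave.
- Xander (knight) says "Bob always speaks truthfully" - this is TRUE because Bob is a knight.
- Grace (knave) says "We are all the same type" - this is FALSE (a lie) because Bob, Xander, and Noah are knights and Grace is a knave.
- Noah (knight) says "Bob tells the truth" - this is TRUE because Bob is a knight.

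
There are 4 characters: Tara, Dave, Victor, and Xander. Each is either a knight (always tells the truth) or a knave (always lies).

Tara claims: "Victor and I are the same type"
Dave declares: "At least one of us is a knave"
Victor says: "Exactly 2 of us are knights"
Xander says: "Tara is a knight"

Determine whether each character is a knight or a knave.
Tara is a knave.
Dave is a knight.
Victor is a knight.
Xander is a knave.

Verification:
- Tara (knave) says "Victor and I are the same type" - this is FALSE (a lie) because Tara is a knave and Victor is a knight.
- Dave (knight) says "At least one of us is a knave" - this is TRUE because Tara and Xander are knaves.
- Victor (knight) says "Exactly 2 of us are knights" - this is TRUE because there are 2 knights.
- Xander (knave) says "Tara is a knight" - this is FALSE (a lie) because Tara is a knave.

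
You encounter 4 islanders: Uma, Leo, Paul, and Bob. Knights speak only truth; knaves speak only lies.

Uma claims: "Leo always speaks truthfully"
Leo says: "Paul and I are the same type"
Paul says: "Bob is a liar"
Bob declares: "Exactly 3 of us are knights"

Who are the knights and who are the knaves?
Uma is a knave.
Leo is a knave.
Paul is a knight.
Bob is a knave.

Verification:
- Uma (knave) says "Leo always speaks truthfully" - this is FALSE (a lie) because Leo is a knave.
- Leo (knave) says "Paul and I are the same type" - this is FALSE (a lie) because Leo is a knave and Paul is a knight.
- Paul (knight) says "Bob is a liar" - this is TRUE because Bob is a knave.
- Bob (knave) says "Exactly 3 of us are knights" - this is FALSE (a lie) because there are 1 knights.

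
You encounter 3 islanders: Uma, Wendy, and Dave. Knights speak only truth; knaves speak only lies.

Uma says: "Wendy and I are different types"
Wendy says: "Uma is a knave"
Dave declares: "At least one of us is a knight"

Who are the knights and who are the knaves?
Uma is a knight.
Wendy is a knave.
Dave is a knight.

Verification:
- Uma (knight) says "Wendy and I are different types" - this is TRUE because Uma is a knight and Wendy is a knave.
- Wendy (knave) says "Uma is a knave" - this is FALSE (a lie) because Uma is a knight.
- Dave (knight) says "At least one of us is a knight" - this is TRUE because Uma and Dave are knights.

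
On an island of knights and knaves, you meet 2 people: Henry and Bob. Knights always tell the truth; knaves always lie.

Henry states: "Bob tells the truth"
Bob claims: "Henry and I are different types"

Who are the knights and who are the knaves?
Henry is a knave.
Bob is a knave.

Verification:
- Henry (knave) says "Bob tells the truth" - this is FALSE (a lie) because Bob is a knave.
- Bob (knave) says "Henry and I are different types" - this is FALSE (a lie) because Bob is a knave and Henry is a knave.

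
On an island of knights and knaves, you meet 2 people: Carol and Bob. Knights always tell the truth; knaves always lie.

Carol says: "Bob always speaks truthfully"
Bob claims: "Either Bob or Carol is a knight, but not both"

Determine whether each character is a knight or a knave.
Carol is a knave.
Bob is a knave.

Verification:
- Carol (knave) says "Bob always speaks truthfully" - this is FALSE (a lie) because Bob is a knave.
- Bob (knave) says "Either Bob or Carol is a knight, but not both" - this is FALSE (a lie) because Bob is a knave and Carol is a knave.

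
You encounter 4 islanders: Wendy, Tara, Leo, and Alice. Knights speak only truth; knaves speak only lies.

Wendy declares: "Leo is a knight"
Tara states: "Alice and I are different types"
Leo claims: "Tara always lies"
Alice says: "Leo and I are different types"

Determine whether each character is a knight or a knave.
Wendy is a knave.
Tara is a knight.
Leo is a knave.
Alice is a knave.

Verification:
- Wendy (knave) says "Leo is a knight" - this is FALSE (a lie) because Leo is a knave.
- Tara (knight) says "Alice and I are different types" - this is TRUE because Tara is a knight and Alice is a knave.
- Leo (knave) says "Tara always lies" - this is FALSE (a lie) because Tara is a knight.
- Alice (knave) says "Leo and I are different types" - this is FALSE (a lie) because Alice is a knave and Leo is a knave.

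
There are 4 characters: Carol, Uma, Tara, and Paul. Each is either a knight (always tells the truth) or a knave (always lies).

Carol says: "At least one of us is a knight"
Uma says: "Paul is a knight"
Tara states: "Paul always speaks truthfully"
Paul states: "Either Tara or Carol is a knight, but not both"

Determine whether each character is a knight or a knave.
Carol is a knave.
Uma is a knave.
Tara is a knave.
Paul is a knave.

Verification:
- Carol (knave) says "At least one of us is a knight" - this is FALSE (a lie) because no one is a knight.
- Uma (knave) says "Paul is a knight" - this is FALSE (a lie) because Paul is a knave.
- Tara (knave) says "Paul always speaks truthfully" - this is FALSE (a lie) because Paul is a knave.
- Paul (knave) says "Either Tara or Carol is a knight, but not both" - this is FALSE (a lie) because Tara is a knave and Carol is a knave.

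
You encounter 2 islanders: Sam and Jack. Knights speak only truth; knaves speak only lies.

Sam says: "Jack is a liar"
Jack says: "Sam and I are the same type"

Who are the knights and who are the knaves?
Sam is a knight.
Jack is a knave.

Verification:
- Sam (knight) says "Jack is a liar" - this is TRUE because Jack is a knave.
- Jack (knave) says "Sam and I are the same type" - this is FALSE (a lie) because Jack is a knave and Sam is a knight.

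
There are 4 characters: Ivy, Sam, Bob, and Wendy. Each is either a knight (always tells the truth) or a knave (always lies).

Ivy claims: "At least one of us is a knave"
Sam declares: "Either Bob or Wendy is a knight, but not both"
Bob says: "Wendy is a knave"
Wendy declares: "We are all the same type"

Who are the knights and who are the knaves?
Ivy is a knight.
Sam is a knight.
Bob is a knight.
Wendy is a knave.

Verification:
- Ivy (knight) says "At least one of us is a knave" - this is TRUE because Wendy is a knave.
- Sam (knight) says "Either Bob or Wendy is a knight, but not both" - this is TRUE because Bob is a knight and Wendy is a knave.
- Bob (knight) says "Wendy is a knave" - this is TRUE because Wendy is a knave.
- Wendy (knave) says "We are all the same type" - this is FALSE (a lie) because Ivy, Sam, and Bob are knights and Wendy is a knave.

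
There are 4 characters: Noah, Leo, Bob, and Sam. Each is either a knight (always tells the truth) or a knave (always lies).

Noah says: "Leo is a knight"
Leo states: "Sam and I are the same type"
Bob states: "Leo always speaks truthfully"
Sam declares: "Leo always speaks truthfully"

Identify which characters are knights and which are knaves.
Noah is a knight.
Leo is a knight.
Bob is a knight.
Sam is a knight.

Verification:
- Noah (knight) says "Leo is a knight" - this is TRUE because Leo is a knight.
- Leo (knight) says "Sam and I are the same type" - this is TRUE because Leo is a knight and Sam is a knight.
- Bob (knight) says "Leo always speaks truthfully" - this is TRUE because Leo is a knight.
- Sam (knight) says "Leo always speaks truthfully" - this is TRUE because Leo is a knight.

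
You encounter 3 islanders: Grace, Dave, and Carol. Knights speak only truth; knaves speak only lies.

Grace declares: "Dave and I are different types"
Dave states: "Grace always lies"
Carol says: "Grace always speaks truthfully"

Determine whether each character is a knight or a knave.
Grace is a knight.
Dave is a knave.
Carol is a knight.

Verification:
- Grace (knight) says "Dave and I are different types" - this is TRUE because Grace is a knight and Dave is a knave.
- Dave (knave) says "Grace always lies" - this is FALSE (a lie) because Grace is a knight.
- Carol (knight) says "Grace always speaks truthfully" - this is TRUE because Grace is a knight.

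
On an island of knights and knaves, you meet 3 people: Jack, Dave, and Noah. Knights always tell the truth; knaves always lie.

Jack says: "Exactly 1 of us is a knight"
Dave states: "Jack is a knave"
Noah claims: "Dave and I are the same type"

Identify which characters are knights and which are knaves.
Jack is a knave.
Dave is a knight.
Noah is a knight.

Verification:
- Jack (knave) says "Exactly 1 of us is a knight" - this is FALSE (a lie) because there are 2 knights.
- Dave (knight) says "Jack is a knave" - this is TRUE because Jack is a knave.
- Noah (knight) says "Dave and I are the same type" - this is TRUE because Noah is a knight and Dave is a knight.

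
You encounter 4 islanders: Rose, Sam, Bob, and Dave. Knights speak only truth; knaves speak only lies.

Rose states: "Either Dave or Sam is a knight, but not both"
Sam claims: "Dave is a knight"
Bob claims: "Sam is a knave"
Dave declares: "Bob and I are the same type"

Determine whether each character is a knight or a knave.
Rose is a knave.
Sam is a knave.
Bob is a knight.
Dave is a knave.

Verification:
- Rose (knave) says "Either Dave or Sam is a knight, but not both" - this is FALSE (a lie) because Dave is a knave and Sam is a knave.
- Sam (knave) says "Dave is a knight" - this is FALSE (a lie) because Dave is a knave.
- Bob (knight) says "Sam is a knave" - this is TRUE because Sam is a knave.
- Dave (knave) says "Bob and I are the same type" - this is FALSE (a lie) because Dave is a knave and Bob is a knight.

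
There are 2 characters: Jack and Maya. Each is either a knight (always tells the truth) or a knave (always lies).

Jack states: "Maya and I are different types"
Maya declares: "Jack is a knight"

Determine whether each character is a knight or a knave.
Jack is a knave.
Maya is a knave.

Verification:
- Jack (knave) says "Maya and I are different types" - this is FALSE (a lie) because Jack is a knave and Maya is a knave.
- Maya (knave) says "Jack is a knight" - this is FALSE (a lie) because Jack is a knave.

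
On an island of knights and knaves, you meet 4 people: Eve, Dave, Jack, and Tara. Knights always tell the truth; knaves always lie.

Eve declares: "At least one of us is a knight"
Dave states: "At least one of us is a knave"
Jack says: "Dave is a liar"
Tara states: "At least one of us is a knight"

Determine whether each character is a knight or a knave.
Eve is a knight.
Dave is a knight.
Jack is a knave.
Tara is a knight.

Verification:
- Eve (knight) says "At least one of us is a knight" - this is TRUE because Eve, Dave, and Tara are knights.
- Dave (knight) says "At least one of us is a knave" - this is TRUE because Jack is a knave.
- Jack (knave) says "Dave is a liar" - this is FALSE (a lie) because Dave is a knight.
- Tara (knight) says "At least one of us is a knight" - this is TRUE because Eve, Dave, and Tara are knights.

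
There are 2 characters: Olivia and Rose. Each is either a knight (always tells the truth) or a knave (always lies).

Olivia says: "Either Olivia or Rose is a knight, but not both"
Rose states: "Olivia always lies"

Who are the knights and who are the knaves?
Olivia is a knight.
Rose is a knave.

Verification:
- Olivia (knight) says "Either Olivia or Rose is a knight, but not both" - this is TRUE because Olivia is a knight and Rose is a knave.
- Rose (knave) says "Olivia always lies" - this is FALSE (a lie) because Olivia is a knight.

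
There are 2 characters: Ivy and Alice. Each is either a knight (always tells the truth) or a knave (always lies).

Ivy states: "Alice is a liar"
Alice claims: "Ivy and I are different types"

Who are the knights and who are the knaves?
Ivy is a knave.
Alice is a knight.

Verification:
- Ivy (knave) says "Alice is a liar" - this is FALSE (a lie) because Alice is a knight.
- Alice (knight) says "Ivy and I are different types" - this is TRUE because Alice is a knight and Ivy is a knave.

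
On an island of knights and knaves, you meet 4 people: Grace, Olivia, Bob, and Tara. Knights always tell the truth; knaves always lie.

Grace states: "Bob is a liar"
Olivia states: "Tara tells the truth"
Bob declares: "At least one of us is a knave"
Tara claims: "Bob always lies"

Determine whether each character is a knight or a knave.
Grace is a knave.
Olivia is a knave.
Bob is a knight.
Tara is a knave.

Verification:
- Grace (knave) says "Bob is a liar" - this is FALSE (a lie) because Bob is a knight.
- Olivia (knave) says "Tara tells the truth" - this is FALSE (a lie) because Tara is a knave.
- Bob (knight) says "At least one of us is a knave" - this is TRUE because Grace, Olivia, and Tara are knaves.
- Tara (knave) says "Bob always lies" - this is FALSE (a lie) because Bob is a knight.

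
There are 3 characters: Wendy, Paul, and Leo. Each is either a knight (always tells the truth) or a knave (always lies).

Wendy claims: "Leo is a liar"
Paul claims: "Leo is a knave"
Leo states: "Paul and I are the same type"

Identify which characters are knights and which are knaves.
Wendy is a knight.
Paul is a knight.
Leo is a knave.

Verification:
- Wendy (knight) says "Leo is a liar" - this is TRUE because Leo is a knave.
- Paul (knight) says "Leo is a knave" - this is TRUE because Leo is a knave.
- Leo (knave) says "Paul and I are the same type" - this is FALSE (a lie) because Leo is a knave and Paul is a knight.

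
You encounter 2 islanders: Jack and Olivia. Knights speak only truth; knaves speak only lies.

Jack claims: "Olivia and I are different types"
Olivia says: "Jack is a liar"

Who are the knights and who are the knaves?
Jack is a knight.
Olivia is a knave.

Verification:
- Jack (knight) says "Olivia and I are different types" - this is TRUE because Jack is a knight and Olivia is a knave.
- Olivia (knave) says "Jack is a liar" - this is FALSE (a lie) because Jack is a knight.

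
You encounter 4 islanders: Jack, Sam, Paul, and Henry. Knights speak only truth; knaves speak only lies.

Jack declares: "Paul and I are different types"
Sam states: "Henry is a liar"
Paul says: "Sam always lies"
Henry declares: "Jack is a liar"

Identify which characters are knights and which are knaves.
Jack is a knight.
Sam is a knight.
Paul is a knave.
Henry is a knave.

Verification:
- Jack (knight) says "Paul and I are different types" - this is TRUE because Jack is a knight and Paul is a knave.
- Sam (knight) says "Henry is a liar" - this is TRUE because Henry is a knave.
- Paul (knave) says "Sam always lies" - this is FALSE (a lie) because Sam is a knight.
- Henry (knave) says "Jack is a liar" - this is FALSE (a lie) because Jack is a knight.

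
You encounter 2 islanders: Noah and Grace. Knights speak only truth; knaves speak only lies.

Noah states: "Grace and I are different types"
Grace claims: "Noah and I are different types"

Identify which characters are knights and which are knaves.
Noah is a knave.
Grace is a knave.

Verification:
- Noah (knave) says "Grace and I are different types" - this is FALSE (a lie) because Noah is a knave and Grace is a knave.
- Grace (knave) says "Noah and I are different types" - this is FALSE (a lie) because Grace is a knave and Noah is a knave.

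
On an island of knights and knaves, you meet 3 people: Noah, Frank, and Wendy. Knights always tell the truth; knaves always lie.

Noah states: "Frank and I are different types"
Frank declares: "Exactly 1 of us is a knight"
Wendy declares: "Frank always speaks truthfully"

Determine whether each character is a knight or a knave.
Noah is a knave.
Frank is a knave.
Wendy is a knave.

Verification:
- Noah (knave) says "Frank and I are different types" - this is FALSE (a lie) because Noah is a knave and Frank is a knave.
- Frank (knave) says "Exactly 1 of us is a knight" - this is FALSE (a lie) because there are 0 knights.
- Wendy (knave) says "Frank always speaks truthfully" - this is FALSE (a lie) because Frank is a knave.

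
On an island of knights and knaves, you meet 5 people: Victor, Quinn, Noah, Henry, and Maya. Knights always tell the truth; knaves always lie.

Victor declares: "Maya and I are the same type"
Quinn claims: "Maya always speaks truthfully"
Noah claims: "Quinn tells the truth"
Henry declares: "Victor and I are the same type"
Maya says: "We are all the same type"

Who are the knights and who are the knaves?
Victor is a knight.
Quinn is a knight.
Noah is a knight.
Henry is a knight.
Maya is a knight.

Verification:
- Victor (knight) says "Maya and I are the same type" - this is TRUE because Victor is a knight and Maya is a knight.
- Quinn (knight) says "Maya always speaks truthfully" - this is TRUE because Maya is a knight.
- Noah (knight) says "Quinn tells the truth" - this is TRUE because Quinn is a knight.
- Henry (knight) says "Victor and I are the same type" - this is TRUE because Henry is a knight and Victor is a knight.
- Maya (knight) says "We are all the same type" - this is TRUE because Victor, Quinn, Noah, Henry, and Maya are knights.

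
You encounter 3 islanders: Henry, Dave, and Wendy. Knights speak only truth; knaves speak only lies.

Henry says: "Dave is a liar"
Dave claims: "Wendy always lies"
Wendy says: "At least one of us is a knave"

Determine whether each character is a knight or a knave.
Henry is a knight.
Dave is a knave.
Wendy is a knight.

Verification:
- Henry (knight) says "Dave is a liar" - this is TRUE because Dave is a knave.
- Dave (knave) says "Wendy always lies" - this is FALSE (a lie) because Wendy is a knight.
- Wendy (knight) says "At least one of us is a knave" - this is TRUE because Dave is a knave.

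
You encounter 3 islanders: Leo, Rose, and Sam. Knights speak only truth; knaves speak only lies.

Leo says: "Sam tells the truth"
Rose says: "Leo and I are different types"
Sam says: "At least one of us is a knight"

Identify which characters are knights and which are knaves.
Leo is a knave.
Rose is a knave.
Sam is a knave.

Verification:
- Leo (knave) says "Sam tells the truth" - this is FALSE (a lie) because Sam is a knave.
- Rose (knave) says "Leo and I are different types" - this is FALSE (a lie) because Rose is a knave and Leo is a knave.
- Sam (knave) says "At least one of us is a knight" - this is FALSE (a lie) because no one is a knight.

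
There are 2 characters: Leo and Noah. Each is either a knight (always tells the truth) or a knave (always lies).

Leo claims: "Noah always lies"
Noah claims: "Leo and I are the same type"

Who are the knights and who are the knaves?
Leo is a knight.
Noah is a knave.

Verification:
- Leo (knight) says "Noah always lies" - this is TRUE because Noah is a knave.
- Noah (knave) says "Leo and I are the same type" - this is FALSE (a lie) because Noah is a knave and Leo is a knight.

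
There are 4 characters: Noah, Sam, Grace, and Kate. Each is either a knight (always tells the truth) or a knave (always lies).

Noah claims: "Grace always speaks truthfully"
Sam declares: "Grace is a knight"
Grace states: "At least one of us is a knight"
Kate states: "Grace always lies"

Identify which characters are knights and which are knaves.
Noah is a knight.
Sam is a knight.
Grace is a knight.
Kate is a knave.

Verification:
- Noah (knight) says "Grace always speaks truthfully" - this is TRUE because Grace is a knight.
- Sam (knight) says "Grace is a knight" - this is TRUE because Grace is a knight.
- Grace (knight) says "At least one of us is a knight" - this is TRUE because Noah, Sam, and Grace are knights.
- Kate (knave) says "Grace always lies" - this is FALSE (a lie) because Grace is a knight.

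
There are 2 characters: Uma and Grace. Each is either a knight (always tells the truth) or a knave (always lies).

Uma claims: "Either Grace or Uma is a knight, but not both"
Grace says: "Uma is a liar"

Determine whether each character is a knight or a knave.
Uma is a knight.
Grace is a knave.

Verification:
- Uma (knight) says "Either Grace or Uma is a knight, but not both" - this is TRUE because Grace is a knave and Uma is a knight.
- Grace (knave) says "Uma is a liar" - this is FALSE (a lie) because Uma is a knight.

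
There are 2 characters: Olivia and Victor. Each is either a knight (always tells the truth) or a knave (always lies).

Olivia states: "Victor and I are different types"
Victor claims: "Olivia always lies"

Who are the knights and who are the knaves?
Olivia is a knight.
Victor is a knave.

Verification:
- Olivia (knight) says "Victor and I are different types" - this is TRUE because Olivia is a knight and Victor is a knave.
- Victor (knave) says "Olivia always lies" - this is FALSE (a lie) because Olivia is a knight.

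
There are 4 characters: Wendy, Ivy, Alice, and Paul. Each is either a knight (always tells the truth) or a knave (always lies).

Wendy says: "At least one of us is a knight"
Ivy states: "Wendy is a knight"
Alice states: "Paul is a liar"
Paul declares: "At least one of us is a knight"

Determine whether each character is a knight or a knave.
Wendy is a knight.
Ivy is a knight.
Alice is a knave.
Paul is a knight.

Verification:
- Wendy (knight) says "At least one of us is a knight" - this is TRUE because Wendy, Ivy, and Paul are knights.
- Ivy (knight) says "Wendy is a knight" - this is TRUE because Wendy is a knight.
- Alice (knave) says "Paul is a liar" - this is FALSE (a lie) because Paul is a knight.
- Paul (knight) says "At least one of us is a knight" - this is TRUE because Wendy, Ivy, and Paul are knights.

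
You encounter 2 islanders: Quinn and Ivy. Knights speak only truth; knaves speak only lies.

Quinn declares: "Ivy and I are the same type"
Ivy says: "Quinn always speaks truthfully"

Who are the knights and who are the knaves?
Quinn is a knight.
Ivy is a knight.

Verification:
- Quinn (knight) says "Ivy and I are the same type" - this is TRUE because Quinn is a knight and Ivy is a knight.
- Ivy (knight) says "Quinn always speaks truthfully" - this is TRUE because Quinn is a knight.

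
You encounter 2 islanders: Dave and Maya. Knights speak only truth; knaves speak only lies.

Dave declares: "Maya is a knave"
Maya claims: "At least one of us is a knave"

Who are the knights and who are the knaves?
Dave is a knave.
Maya is a knight.

Verification:
- Dave (knave) says "Maya is a knave" - this is FALSE (a lie) because Maya is a knight.
- Maya (knight) says "At least one of us is a knave" - this is TRUE because Dave is a knave.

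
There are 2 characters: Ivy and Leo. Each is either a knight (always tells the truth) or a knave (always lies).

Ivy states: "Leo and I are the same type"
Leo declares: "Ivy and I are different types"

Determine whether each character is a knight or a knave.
Ivy is a knave.
Leo is a knight.

Verification:
- Ivy (knave) says "Leo and I are the same type" - this is FALSE (a lie) because Ivy is a knave and Leo is a knight.
- Leo (knight) says "Ivy and I are different types" - this is TRUE because Leo is a knight and Ivy is a knave.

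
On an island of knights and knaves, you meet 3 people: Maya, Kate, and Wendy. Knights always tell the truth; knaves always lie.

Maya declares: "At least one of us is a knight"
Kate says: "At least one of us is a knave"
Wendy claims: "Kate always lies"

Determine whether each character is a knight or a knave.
Maya is a knight.
Kate is a knight.
Wendy is a knave.

Verification:
- Maya (knight) says "At least one of us is a knight" - this is TRUE because Maya and Kate are knights.
- Kate (knight) says "At least one of us is a knave" - this is TRUE because Wendy is a knave.
- Wendy (knave) says "Kate always lies" - this is FALSE (a lie) because Kate is a knight.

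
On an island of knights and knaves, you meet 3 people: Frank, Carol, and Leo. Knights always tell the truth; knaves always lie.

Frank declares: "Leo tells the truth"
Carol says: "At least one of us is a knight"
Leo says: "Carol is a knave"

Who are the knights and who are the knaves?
Frank is a knave.
Carol is a knight.
Leo is a knave.

Verification:
- Frank (knave) says "Leo tells the truth" - this is FALSE (a lie) because Leo is a knave.
- Carol (knight) says "At least one of us is a knight" - this is TRUE because Carol is a knight.
- Leo (knave) says "Carol is a knave" - this is FALSE (a lie) because Carol is a knight.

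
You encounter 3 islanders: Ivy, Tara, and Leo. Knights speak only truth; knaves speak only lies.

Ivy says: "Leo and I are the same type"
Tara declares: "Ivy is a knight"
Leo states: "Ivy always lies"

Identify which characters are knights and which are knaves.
Ivy is a knave.
Tara is a knave.
Leo is a knight.

Verification:
- Ivy (knave) says "Leo and I are the same type" - this is FALSE (a lie) because Ivy is a knave and Leo is a knight.
- Tara (knave) says "Ivy is a knight" - this is FALSE (a lie) because Ivy is a knave.
- Leo (knight) says "Ivy always lies" - this is TRUE because Ivy is a knave.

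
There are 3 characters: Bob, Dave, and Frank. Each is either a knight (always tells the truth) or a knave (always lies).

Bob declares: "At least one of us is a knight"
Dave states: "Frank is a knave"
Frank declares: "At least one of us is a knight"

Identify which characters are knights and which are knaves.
Bob is a knight.
Dave is a knave.
Frank is a knight.

Verification:
- Bob (knight) says "At least one of us is a knight" - this is TRUE because Bob and Frank are knights.
- Dave (knave) says "Frank is a knave" - this is FALSE (a lie) because Frank is a knight.
- Frank (knight) says "At least one of us is a knight" - this is TRUE because Bob and Frank are knights.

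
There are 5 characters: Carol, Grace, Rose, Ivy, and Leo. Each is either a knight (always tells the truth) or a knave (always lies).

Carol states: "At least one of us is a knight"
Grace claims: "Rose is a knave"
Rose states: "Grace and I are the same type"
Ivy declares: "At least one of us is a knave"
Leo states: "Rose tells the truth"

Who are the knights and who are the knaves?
Carol is a knight.
Grace is a knight.
Rose is a knave.
Ivy is a knight.
Leo is a knave.

Verification:
- Carol (knight) says "At least one of us is a knight" - this is TRUE because Carol, Grace, and Ivy are knights.
- Grace (knight) says "Rose is a knave" - this is TRUE because Rose is a knave.
- Rose (knave) says "Grace and I are the same type" - this is FALSE (a lie) because Rose is a knave and Grace is a knight.
- Ivy (knight) says "At least one of us is a knave" - this is TRUE because Rose and Leo are knaves.
- Leo (knave) says "Rose tells the truth" - this is FALSE (a lie) because Rose is a knave.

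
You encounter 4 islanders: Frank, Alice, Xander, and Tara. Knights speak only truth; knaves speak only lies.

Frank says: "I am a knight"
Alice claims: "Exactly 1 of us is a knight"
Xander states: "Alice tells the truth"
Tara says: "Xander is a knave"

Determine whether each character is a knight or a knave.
Frank is a knight.
Alice is a knave.
Xander is a knave.
Tara is a knight.

Verification:
- Frank (knight) says "I am a knight" - this is TRUE because Frank is a knight.
- Alice (knave) says "Exactly 1 of us is a knight" - this is FALSE (a lie) because there are 2 knights.
- Xander (knave) says "Alice tells the truth" - this is FALSE (a lie) because Alice is a knave.
- Tara (knight) says "Xander is a knave" - this is TRUE because Xander is a knave.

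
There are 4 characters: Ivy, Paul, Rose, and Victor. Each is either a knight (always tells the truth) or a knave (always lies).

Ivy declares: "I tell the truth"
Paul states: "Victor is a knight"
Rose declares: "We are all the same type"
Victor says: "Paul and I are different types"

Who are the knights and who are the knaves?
Ivy is a knight.
Paul is a knave.
Rose is a knave.
Victor is a knave.

Verification:
- Ivy (knight) says "I tell the truth" - this is TRUE because Ivy is a knight.
- Paul (knave) says "Victor is a knight" - this is FALSE (a lie) because Victor is a knave.
- Rose (knave) says "We are all the same type" - this is FALSE (a lie) because Ivy is a knight and Paul, Rose, and Victor are knaves.
- Victor (knave) says "Paul and I are different types" - this is FALSE (a lie) because Victor is a knave and Paul is a knave.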